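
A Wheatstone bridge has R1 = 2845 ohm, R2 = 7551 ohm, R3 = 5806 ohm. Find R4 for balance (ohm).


At balance: R1*R4 = R2*R3, so R4 = R2*R3/R1.
R4 = 7551 * 5806 / 2845
R4 = 43841106 / 2845
R4 = 15409.88 ohm

15409.88 ohm


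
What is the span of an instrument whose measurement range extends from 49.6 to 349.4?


Span = upper range - lower range.
Span = 349.4 - (49.6)
Span = 299.8

299.8


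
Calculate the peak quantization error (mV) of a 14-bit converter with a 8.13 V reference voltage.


The maximum quantization error is +/- LSB/2.
LSB = Vref / 2^n = 8.13 / 16384 = 0.00049622 V
Max error = LSB / 2 = 0.00049622 / 2 = 0.00024811 V
Max error = 0.2481 mV

0.2481 mV


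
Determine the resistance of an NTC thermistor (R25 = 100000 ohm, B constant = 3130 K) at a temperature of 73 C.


NTC thermistor equation: Rt = R25 * exp(B * (1/T - 1/T25)).
T in Kelvin: 346.15 K, T25 = 298.15 K
1/T - 1/T25 = 1/346.15 - 1/298.15 = -0.0004651
B * (1/T - 1/T25) = 3130 * -0.0004651 = -1.4557
Rt = 100000 * exp(-1.4557) = 23322.6 ohm

23322.6 ohm


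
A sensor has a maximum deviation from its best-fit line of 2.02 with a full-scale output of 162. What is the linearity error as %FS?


Linearity error = (max deviation / full scale) * 100%.
Linearity = (2.02 / 162) * 100
Linearity = 1.247 %FS

1.247 %FS


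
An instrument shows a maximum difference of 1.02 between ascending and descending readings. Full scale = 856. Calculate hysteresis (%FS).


Hysteresis = (max difference / full scale) * 100%.
H = (1.02 / 856) * 100
H = 0.119 %FS

0.119 %FS


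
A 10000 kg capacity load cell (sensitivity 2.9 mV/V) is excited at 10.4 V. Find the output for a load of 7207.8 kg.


Vout = rated_output * Vex * (load / capacity).
Vout = 2.9 * 10.4 * (7207.8 / 10000)
Vout = 2.9 * 10.4 * 0.72078
Vout = 21.739 mV

21.739 mV


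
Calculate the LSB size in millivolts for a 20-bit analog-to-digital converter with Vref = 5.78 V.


The resolution (LSB) of an ADC is Vref / 2^n.
LSB = 5.78 / 2^20
LSB = 5.78 / 1048576
LSB = 5.51e-06 V = 0.00551224 mV

0.00551224 mV


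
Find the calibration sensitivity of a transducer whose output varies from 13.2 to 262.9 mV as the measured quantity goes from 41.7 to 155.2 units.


Sensitivity = (y2 - y1) / (x2 - x1).
S = (262.9 - 13.2) / (155.2 - 41.7)
S = 249.7 / 113.5
S = 2.2 mV/unit

2.2 mV/unit


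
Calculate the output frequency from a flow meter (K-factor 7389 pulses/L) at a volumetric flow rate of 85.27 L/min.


Frequency = K * Q / 60 (converting L/min to L/s).
f = 7389 * 85.27 / 60
f = 630060.03 / 60
f = 10501.0 Hz

10501.0 Hz


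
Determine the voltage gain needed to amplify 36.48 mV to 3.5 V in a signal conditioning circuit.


Gain = Vout / Vin (converting to same units).
G = 3.5 V / 36.48 mV
G = 3500.0 mV / 36.48 mV
G = 95.94

95.94


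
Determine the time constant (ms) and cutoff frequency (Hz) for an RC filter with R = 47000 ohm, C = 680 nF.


Time constant: tau = R * C.
tau = 47000 * 6.80e-07 = 0.03196 s
tau = 31.96 ms
Cutoff frequency: fc = 1 / (2*pi*R*C).
fc = 1 / (2*pi*0.03196) = 4.98 Hz

tau = 31.96 ms, fc = 4.98 Hz


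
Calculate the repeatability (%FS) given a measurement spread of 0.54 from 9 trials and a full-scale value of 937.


Repeatability = (spread / full scale) * 100%.
R = (0.54 / 937) * 100
R = 0.058 %FS

0.058 %FS


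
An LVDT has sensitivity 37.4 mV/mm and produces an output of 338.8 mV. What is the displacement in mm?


Displacement = Vout / sensitivity.
d = 338.8 / 37.4
d = 9.059 mm

9.059 mm


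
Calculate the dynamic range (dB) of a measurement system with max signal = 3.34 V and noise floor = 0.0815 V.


Dynamic range = 20 * log10(Vmax / Vnoise).
DR = 20 * log10(3.34 / 0.0815)
DR = 20 * log10(40.98)
DR = 32.25 dB

32.25 dB


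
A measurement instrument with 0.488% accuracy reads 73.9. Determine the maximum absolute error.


Absolute error = (accuracy% / 100) * reading.
Error = (0.488 / 100) * 73.9
Error = 0.00488 * 73.9
Error = 0.3606

0.3606


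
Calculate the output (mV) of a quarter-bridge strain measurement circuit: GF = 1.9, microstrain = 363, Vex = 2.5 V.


Quarter bridge output: Vout = (GF * epsilon * Vex) / 4.
Vout = (1.9 * 363e-6 * 2.5) / 4
Vout = 0.00172425 / 4 V
Vout = 0.00043106 V = 0.4311 mV

0.4311 mV


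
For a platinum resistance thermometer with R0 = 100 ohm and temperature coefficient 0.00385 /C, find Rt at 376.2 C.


The RTD equation: Rt = R0 * (1 + alpha * T).
Rt = 100 * (1 + 0.00385 * 376.2)
Rt = 100 * (1 + 1.44837)
Rt = 100 * 2.44837
Rt = 244.837 ohm

244.837 ohm


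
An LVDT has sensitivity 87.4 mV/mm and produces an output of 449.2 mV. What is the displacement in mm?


Displacement = Vout / sensitivity.
d = 449.2 / 87.4
d = 5.14 mm

5.14 mm


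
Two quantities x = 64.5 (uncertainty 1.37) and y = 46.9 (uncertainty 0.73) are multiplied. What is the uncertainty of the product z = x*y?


For a product z = x*y, the relative uncertainty is:
uz/z = sqrt((ux/x)^2 + (uy/y)^2)
Relative uncertainties: ux/x = 1.37/64.5 = 0.02124
uy/y = 0.73/46.9 = 0.015565
z = 64.5 * 46.9 = 3025.0
uz = 3025.0 * sqrt(0.02124^2 + 0.015565^2) = 79.658

79.658


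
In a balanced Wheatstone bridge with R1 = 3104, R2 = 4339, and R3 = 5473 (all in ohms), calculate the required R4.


At balance: R1*R4 = R2*R3, so R4 = R2*R3/R1.
R4 = 4339 * 5473 / 3104
R4 = 23747347 / 3104
R4 = 7650.56 ohm

7650.56 ohm


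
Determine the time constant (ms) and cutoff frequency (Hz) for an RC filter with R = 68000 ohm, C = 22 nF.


Time constant: tau = R * C.
tau = 68000 * 2.20e-08 = 0.001496 s
tau = 1.496 ms
Cutoff frequency: fc = 1 / (2*pi*R*C).
fc = 1 / (2*pi*0.001496) = 106.39 Hz

tau = 1.496 ms, fc = 106.39 Hz


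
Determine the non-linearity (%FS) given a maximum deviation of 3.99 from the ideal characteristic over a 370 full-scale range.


Linearity error = (max deviation / full scale) * 100%.
Linearity = (3.99 / 370) * 100
Linearity = 1.078 %FS

1.078 %FS


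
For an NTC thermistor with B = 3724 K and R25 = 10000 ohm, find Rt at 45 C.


NTC thermistor equation: Rt = R25 * exp(B * (1/T - 1/T25)).
T in Kelvin: 318.15 K, T25 = 298.15 K
1/T - 1/T25 = 1/318.15 - 1/298.15 = -0.00021084
B * (1/T - 1/T25) = 3724 * -0.00021084 = -0.7852
Rt = 10000 * exp(-0.7852) = 4560.3 ohm

4560.3 ohm


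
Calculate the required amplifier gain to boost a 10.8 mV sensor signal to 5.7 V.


Gain = Vout / Vin (converting to same units).
G = 5.7 V / 10.8 mV
G = 5700.0 mV / 10.8 mV
G = 527.78

527.78


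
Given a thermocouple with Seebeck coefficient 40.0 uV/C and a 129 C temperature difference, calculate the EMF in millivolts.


The thermocouple output V = sensitivity * dT.
V = 40.0 uV/C * 129 C
V = 5160.0 uV
V = 5.16 mV

5.16 mV


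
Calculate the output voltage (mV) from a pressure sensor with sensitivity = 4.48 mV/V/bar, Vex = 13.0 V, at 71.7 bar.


Output = sensitivity * Vex * P.
Vout = 4.48 * 13.0 * 71.7
Vout = 58.24 * 71.7
Vout = 4175.81 mV

4175.81 mV


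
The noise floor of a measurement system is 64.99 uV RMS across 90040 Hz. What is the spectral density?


Noise spectral density = Vrms / sqrt(BW).
NSD = 64.99 / sqrt(90040)
NSD = 64.99 / 300.0667
NSD = 0.2166 uV/sqrt(Hz)

0.2166 uV/sqrt(Hz)


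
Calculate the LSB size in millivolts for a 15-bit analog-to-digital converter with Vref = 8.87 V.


The resolution (LSB) of an ADC is Vref / 2^n.
LSB = 8.87 / 2^15
LSB = 8.87 / 32768
LSB = 0.00027069 V = 0.27069092 mV

0.27069092 mV


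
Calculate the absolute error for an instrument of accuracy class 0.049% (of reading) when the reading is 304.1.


Absolute error = (accuracy% / 100) * reading.
Error = (0.049 / 100) * 304.1
Error = 0.00049 * 304.1
Error = 0.149

0.149


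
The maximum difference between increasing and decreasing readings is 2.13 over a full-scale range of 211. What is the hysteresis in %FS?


Hysteresis = (max difference / full scale) * 100%.
H = (2.13 / 211) * 100
H = 1.009 %FS

1.009 %FS


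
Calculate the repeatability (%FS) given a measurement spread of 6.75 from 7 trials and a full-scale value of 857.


Repeatability = (spread / full scale) * 100%.
R = (6.75 / 857) * 100
R = 0.788 %FS

0.788 %FS


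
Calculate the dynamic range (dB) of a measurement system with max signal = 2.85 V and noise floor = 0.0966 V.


Dynamic range = 20 * log10(Vmax / Vnoise).
DR = 20 * log10(2.85 / 0.0966)
DR = 20 * log10(29.5)
DR = 29.4 dB

29.4 dB


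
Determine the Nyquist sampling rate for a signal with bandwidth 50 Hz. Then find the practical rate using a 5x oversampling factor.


By Nyquist theorem, fs_min = 2 * fmax.
fs_min = 2 * 50 = 100 Hz
Practical rate = 5 * fs_min = 5 * 100 = 500 Hz

fs_min = 100 Hz, fs_practical = 500 Hz


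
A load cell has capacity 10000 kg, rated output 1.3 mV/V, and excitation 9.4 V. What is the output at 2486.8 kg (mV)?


Vout = rated_output * Vex * (load / capacity).
Vout = 1.3 * 9.4 * (2486.8 / 10000)
Vout = 1.3 * 9.4 * 0.24868
Vout = 3.039 mV

3.039 mV


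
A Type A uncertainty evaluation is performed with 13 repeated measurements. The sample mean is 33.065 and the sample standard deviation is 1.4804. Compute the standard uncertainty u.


The standard uncertainty for Type A evaluation is u = s / sqrt(n).
u = 1.4804 / sqrt(13)
u = 1.4804 / 3.6056
u = 0.4106

0.4106


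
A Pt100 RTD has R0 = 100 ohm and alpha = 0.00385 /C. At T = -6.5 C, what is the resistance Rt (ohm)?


The RTD equation: Rt = R0 * (1 + alpha * T).
Rt = 100 * (1 + 0.00385 * -6.5)
Rt = 100 * (1 + -0.025025)
Rt = 100 * 0.974975
Rt = 97.498 ohm

97.498 ohm


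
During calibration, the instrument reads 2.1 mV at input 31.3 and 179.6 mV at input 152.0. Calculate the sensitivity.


Sensitivity = (y2 - y1) / (x2 - x1).
S = (179.6 - 2.1) / (152.0 - 31.3)
S = 177.5 / 120.7
S = 1.4706 mV/unit

1.4706 mV/unit


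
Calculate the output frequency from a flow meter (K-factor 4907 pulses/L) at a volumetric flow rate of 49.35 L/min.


Frequency = K * Q / 60 (converting L/min to L/s).
f = 4907 * 49.35 / 60
f = 242160.45 / 60
f = 4036.01 Hz

4036.01 Hz


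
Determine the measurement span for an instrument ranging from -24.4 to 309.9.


Span = upper range - lower range.
Span = 309.9 - (-24.4)
Span = 334.3

334.3


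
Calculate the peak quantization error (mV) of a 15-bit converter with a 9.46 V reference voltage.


The maximum quantization error is +/- LSB/2.
LSB = Vref / 2^n = 9.46 / 32768 = 0.0002887 V
Max error = LSB / 2 = 0.0002887 / 2 = 0.00014435 V
Max error = 0.1443 mV

0.1443 mV


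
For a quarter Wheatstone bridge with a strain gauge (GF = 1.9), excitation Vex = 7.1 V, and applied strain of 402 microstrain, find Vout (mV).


Quarter bridge output: Vout = (GF * epsilon * Vex) / 4.
Vout = (1.9 * 402e-6 * 7.1) / 4
Vout = 0.00542298 / 4 V
Vout = 0.00135574 V = 1.3557 mV

1.3557 mV


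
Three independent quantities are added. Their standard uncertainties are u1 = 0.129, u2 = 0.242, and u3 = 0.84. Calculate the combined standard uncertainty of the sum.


For a sum of independent quantities, uc = sqrt(u1^2 + u2^2 + u3^2).
uc = sqrt(0.129^2 + 0.242^2 + 0.84^2)
uc = sqrt(0.016641 + 0.058564 + 0.7056)
uc = 0.8836

0.8836


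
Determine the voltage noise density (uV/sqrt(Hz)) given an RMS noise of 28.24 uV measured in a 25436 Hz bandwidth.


Noise spectral density = Vrms / sqrt(BW).
NSD = 28.24 / sqrt(25436)
NSD = 28.24 / 159.4867
NSD = 0.1771 uV/sqrt(Hz)

0.1771 uV/sqrt(Hz)


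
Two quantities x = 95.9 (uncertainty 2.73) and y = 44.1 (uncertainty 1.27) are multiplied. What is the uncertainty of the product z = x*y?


For a product z = x*y, the relative uncertainty is:
uz/z = sqrt((ux/x)^2 + (uy/y)^2)
Relative uncertainties: ux/x = 2.73/95.9 = 0.028467
uy/y = 1.27/44.1 = 0.028798
z = 95.9 * 44.1 = 4229.2
uz = 4229.2 * sqrt(0.028467^2 + 0.028798^2) = 171.254

171.254


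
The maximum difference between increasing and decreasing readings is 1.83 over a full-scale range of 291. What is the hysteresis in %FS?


Hysteresis = (max difference / full scale) * 100%.
H = (1.83 / 291) * 100
H = 0.629 %FS

0.629 %FS


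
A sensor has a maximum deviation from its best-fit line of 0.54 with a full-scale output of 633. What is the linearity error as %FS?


Linearity error = (max deviation / full scale) * 100%.
Linearity = (0.54 / 633) * 100
Linearity = 0.085 %FS

0.085 %FS


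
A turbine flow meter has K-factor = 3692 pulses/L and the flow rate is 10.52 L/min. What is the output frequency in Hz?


Frequency = K * Q / 60 (converting L/min to L/s).
f = 3692 * 10.52 / 60
f = 38839.84 / 60
f = 647.33 Hz

647.33 Hz


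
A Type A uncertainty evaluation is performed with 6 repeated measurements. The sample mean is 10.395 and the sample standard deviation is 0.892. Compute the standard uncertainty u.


The standard uncertainty for Type A evaluation is u = s / sqrt(n).
u = 0.892 / sqrt(6)
u = 0.892 / 2.4495
u = 0.3642

0.3642


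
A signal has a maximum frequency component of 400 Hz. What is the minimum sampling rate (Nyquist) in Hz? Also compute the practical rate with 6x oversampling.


By Nyquist theorem, fs_min = 2 * fmax.
fs_min = 2 * 400 = 800 Hz
Practical rate = 6 * fs_min = 6 * 800 = 4800 Hz

fs_min = 800 Hz, fs_practical = 4800 Hz


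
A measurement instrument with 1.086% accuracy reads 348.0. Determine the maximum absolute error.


Absolute error = (accuracy% / 100) * reading.
Error = (1.086 / 100) * 348.0
Error = 0.01086 * 348.0
Error = 3.7793

3.7793


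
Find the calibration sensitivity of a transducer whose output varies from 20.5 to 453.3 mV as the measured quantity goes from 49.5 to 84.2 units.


Sensitivity = (y2 - y1) / (x2 - x1).
S = (453.3 - 20.5) / (84.2 - 49.5)
S = 432.8 / 34.7
S = 12.4726 mV/unit

12.4726 mV/unit


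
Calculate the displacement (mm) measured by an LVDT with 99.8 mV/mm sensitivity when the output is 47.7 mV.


Displacement = Vout / sensitivity.
d = 47.7 / 99.8
d = 0.478 mm

0.478 mm


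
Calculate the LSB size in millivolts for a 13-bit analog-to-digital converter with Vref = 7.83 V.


The resolution (LSB) of an ADC is Vref / 2^n.
LSB = 7.83 / 2^13
LSB = 7.83 / 8192
LSB = 0.00095581 V = 0.95581055 mV

0.95581055 mV


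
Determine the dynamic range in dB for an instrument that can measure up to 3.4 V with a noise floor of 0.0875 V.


Dynamic range = 20 * log10(Vmax / Vnoise).
DR = 20 * log10(3.4 / 0.0875)
DR = 20 * log10(38.86)
DR = 31.79 dB

31.79 dB


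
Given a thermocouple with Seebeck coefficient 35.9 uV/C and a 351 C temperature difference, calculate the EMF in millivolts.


The thermocouple output V = sensitivity * dT.
V = 35.9 uV/C * 351 C
V = 12600.9 uV
V = 12.601 mV

12.601 mV


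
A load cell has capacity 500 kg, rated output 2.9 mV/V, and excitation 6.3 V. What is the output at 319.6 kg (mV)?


Vout = rated_output * Vex * (load / capacity).
Vout = 2.9 * 6.3 * (319.6 / 500)
Vout = 2.9 * 6.3 * 0.6392
Vout = 11.678 mV

11.678 mV


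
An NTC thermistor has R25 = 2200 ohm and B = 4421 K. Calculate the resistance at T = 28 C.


NTC thermistor equation: Rt = R25 * exp(B * (1/T - 1/T25)).
T in Kelvin: 301.15 K, T25 = 298.15 K
1/T - 1/T25 = 1/301.15 - 1/298.15 = -3.341e-05
B * (1/T - 1/T25) = 4421 * -3.341e-05 = -0.1477
Rt = 2200 * exp(-0.1477) = 1897.9 ohm

1897.9 ohm


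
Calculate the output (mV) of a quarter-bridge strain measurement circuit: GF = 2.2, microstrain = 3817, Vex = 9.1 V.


Quarter bridge output: Vout = (GF * epsilon * Vex) / 4.
Vout = (2.2 * 3817e-6 * 9.1) / 4
Vout = 0.07641634 / 4 V
Vout = 0.01910409 V = 19.1041 mV

19.1041 mV


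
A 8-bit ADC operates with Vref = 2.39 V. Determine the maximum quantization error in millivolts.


The maximum quantization error is +/- LSB/2.
LSB = Vref / 2^n = 2.39 / 256 = 0.00933594 V
Max error = LSB / 2 = 0.00933594 / 2 = 0.00466797 V
Max error = 4.668 mV

4.668 mV


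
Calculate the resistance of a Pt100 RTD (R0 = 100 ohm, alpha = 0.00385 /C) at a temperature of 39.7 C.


The RTD equation: Rt = R0 * (1 + alpha * T).
Rt = 100 * (1 + 0.00385 * 39.7)
Rt = 100 * (1 + 0.152845)
Rt = 100 * 1.152845
Rt = 115.285 ohm

115.285 ohm


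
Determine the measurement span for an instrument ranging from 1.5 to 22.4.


Span = upper range - lower range.
Span = 22.4 - (1.5)
Span = 20.9

20.9


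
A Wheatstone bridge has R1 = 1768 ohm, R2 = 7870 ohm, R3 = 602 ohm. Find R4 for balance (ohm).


At balance: R1*R4 = R2*R3, so R4 = R2*R3/R1.
R4 = 7870 * 602 / 1768
R4 = 4737740 / 1768
R4 = 2679.72 ohm

2679.72 ohm


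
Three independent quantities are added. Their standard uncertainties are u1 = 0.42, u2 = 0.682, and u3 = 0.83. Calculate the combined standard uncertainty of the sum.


For a sum of independent quantities, uc = sqrt(u1^2 + u2^2 + u3^2).
uc = sqrt(0.42^2 + 0.682^2 + 0.83^2)
uc = sqrt(0.1764 + 0.465124 + 0.6889)
uc = 1.1534

1.1534


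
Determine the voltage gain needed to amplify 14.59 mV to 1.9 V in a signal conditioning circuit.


Gain = Vout / Vin (converting to same units).
G = 1.9 V / 14.59 mV
G = 1900.0 mV / 14.59 mV
G = 130.23

130.23


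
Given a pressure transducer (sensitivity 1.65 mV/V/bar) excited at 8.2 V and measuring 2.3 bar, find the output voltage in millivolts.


Output = sensitivity * Vex * P.
Vout = 1.65 * 8.2 * 2.3
Vout = 13.53 * 2.3
Vout = 31.12 mV

31.12 mV


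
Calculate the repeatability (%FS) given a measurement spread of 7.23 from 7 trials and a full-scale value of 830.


Repeatability = (spread / full scale) * 100%.
R = (7.23 / 830) * 100
R = 0.871 %FS

0.871 %FS


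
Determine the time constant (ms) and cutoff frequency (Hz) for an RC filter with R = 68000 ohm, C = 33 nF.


Time constant: tau = R * C.
tau = 68000 * 3.30e-08 = 0.002244 s
tau = 2.244 ms
Cutoff frequency: fc = 1 / (2*pi*R*C).
fc = 1 / (2*pi*0.002244) = 70.92 Hz

tau = 2.244 ms, fc = 70.92 Hz


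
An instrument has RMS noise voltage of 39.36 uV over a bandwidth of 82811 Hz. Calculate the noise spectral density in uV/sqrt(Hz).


Noise spectral density = Vrms / sqrt(BW).
NSD = 39.36 / sqrt(82811)
NSD = 39.36 / 287.769
NSD = 0.1368 uV/sqrt(Hz)

0.1368 uV/sqrt(Hz)


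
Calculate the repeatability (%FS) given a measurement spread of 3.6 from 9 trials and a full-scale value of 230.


Repeatability = (spread / full scale) * 100%.
R = (3.6 / 230) * 100
R = 1.565 %FS

1.565 %FS


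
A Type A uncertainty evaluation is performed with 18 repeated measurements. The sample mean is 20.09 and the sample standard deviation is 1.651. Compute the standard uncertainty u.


The standard uncertainty for Type A evaluation is u = s / sqrt(n).
u = 1.651 / sqrt(18)
u = 1.651 / 4.2426
u = 0.3891

0.3891


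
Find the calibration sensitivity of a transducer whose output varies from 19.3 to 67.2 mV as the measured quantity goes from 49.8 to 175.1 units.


Sensitivity = (y2 - y1) / (x2 - x1).
S = (67.2 - 19.3) / (175.1 - 49.8)
S = 47.9 / 125.3
S = 0.3823 mV/unit

0.3823 mV/unit


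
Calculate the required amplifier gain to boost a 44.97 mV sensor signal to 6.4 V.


Gain = Vout / Vin (converting to same units).
G = 6.4 V / 44.97 mV
G = 6400.0 mV / 44.97 mV
G = 142.32

142.32


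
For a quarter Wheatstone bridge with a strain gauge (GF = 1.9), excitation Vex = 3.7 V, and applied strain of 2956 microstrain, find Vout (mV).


Quarter bridge output: Vout = (GF * epsilon * Vex) / 4.
Vout = (1.9 * 2956e-6 * 3.7) / 4
Vout = 0.02078068 / 4 V
Vout = 0.00519517 V = 5.1952 mV

5.1952 mV


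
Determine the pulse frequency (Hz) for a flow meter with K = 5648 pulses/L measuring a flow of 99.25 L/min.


Frequency = K * Q / 60 (converting L/min to L/s).
f = 5648 * 99.25 / 60
f = 560564.0 / 60
f = 9342.73 Hz

9342.73 Hz


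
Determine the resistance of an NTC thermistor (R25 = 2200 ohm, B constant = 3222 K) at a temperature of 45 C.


NTC thermistor equation: Rt = R25 * exp(B * (1/T - 1/T25)).
T in Kelvin: 318.15 K, T25 = 298.15 K
1/T - 1/T25 = 1/318.15 - 1/298.15 = -0.00021084
B * (1/T - 1/T25) = 3222 * -0.00021084 = -0.6793
Rt = 2200 * exp(-0.6793) = 1115.3 ohm

1115.3 ohm


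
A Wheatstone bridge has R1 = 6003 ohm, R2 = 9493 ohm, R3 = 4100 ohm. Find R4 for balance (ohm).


At balance: R1*R4 = R2*R3, so R4 = R2*R3/R1.
R4 = 9493 * 4100 / 6003
R4 = 38921300 / 6003
R4 = 6483.64 ohm

6483.64 ohm


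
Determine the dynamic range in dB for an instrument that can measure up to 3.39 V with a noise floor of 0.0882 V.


Dynamic range = 20 * log10(Vmax / Vnoise).
DR = 20 * log10(3.39 / 0.0882)
DR = 20 * log10(38.44)
DR = 31.69 dB

31.69 dB


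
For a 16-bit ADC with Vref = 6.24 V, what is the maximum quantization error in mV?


The maximum quantization error is +/- LSB/2.
LSB = Vref / 2^n = 6.24 / 65536 = 9.521e-05 V
Max error = LSB / 2 = 9.521e-05 / 2 = 4.761e-05 V
Max error = 0.0476 mV

0.0476 mV


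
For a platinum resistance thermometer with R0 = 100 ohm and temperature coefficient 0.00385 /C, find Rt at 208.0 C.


The RTD equation: Rt = R0 * (1 + alpha * T).
Rt = 100 * (1 + 0.00385 * 208.0)
Rt = 100 * (1 + 0.8008)
Rt = 100 * 1.8008
Rt = 180.08 ohm

180.08 ohm


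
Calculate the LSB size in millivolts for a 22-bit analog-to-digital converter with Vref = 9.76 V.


The resolution (LSB) of an ADC is Vref / 2^n.
LSB = 9.76 / 2^22
LSB = 9.76 / 4194304
LSB = 2.33e-06 V = 0.00232697 mV

0.00232697 mV


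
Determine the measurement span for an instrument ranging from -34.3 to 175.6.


Span = upper range - lower range.
Span = 175.6 - (-34.3)
Span = 209.9

209.9


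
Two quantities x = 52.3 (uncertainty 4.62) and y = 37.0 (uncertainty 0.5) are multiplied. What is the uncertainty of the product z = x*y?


For a product z = x*y, the relative uncertainty is:
uz/z = sqrt((ux/x)^2 + (uy/y)^2)
Relative uncertainties: ux/x = 4.62/52.3 = 0.088337
uy/y = 0.5/37.0 = 0.013514
z = 52.3 * 37.0 = 1935.1
uz = 1935.1 * sqrt(0.088337^2 + 0.013514^2) = 172.929

172.929


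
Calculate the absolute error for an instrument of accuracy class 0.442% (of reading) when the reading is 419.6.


Absolute error = (accuracy% / 100) * reading.
Error = (0.442 / 100) * 419.6
Error = 0.00442 * 419.6
Error = 1.8546

1.8546


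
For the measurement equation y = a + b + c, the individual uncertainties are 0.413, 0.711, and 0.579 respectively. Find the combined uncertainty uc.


For a sum of independent quantities, uc = sqrt(u1^2 + u2^2 + u3^2).
uc = sqrt(0.413^2 + 0.711^2 + 0.579^2)
uc = sqrt(0.170569 + 0.505521 + 0.335241)
uc = 1.0056

1.0056


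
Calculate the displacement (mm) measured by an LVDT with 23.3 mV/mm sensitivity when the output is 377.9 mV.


Displacement = Vout / sensitivity.
d = 377.9 / 23.3
d = 16.219 mm

16.219 mm


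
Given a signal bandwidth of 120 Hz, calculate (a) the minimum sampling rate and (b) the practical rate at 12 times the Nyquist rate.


By Nyquist theorem, fs_min = 2 * fmax.
fs_min = 2 * 120 = 240 Hz
Practical rate = 12 * fs_min = 12 * 240 = 2880 Hz

fs_min = 240 Hz, fs_practical = 2880 Hz


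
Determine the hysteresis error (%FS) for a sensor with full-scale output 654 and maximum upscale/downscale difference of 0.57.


Hysteresis = (max difference / full scale) * 100%.
H = (0.57 / 654) * 100
H = 0.087 %FS

0.087 %FS


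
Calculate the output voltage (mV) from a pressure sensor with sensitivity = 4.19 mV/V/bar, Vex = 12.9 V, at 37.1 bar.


Output = sensitivity * Vex * P.
Vout = 4.19 * 12.9 * 37.1
Vout = 54.051 * 37.1
Vout = 2005.29 mV

2005.29 mV


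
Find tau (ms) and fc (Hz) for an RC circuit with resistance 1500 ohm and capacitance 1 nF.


Time constant: tau = R * C.
tau = 1500 * 1.00e-09 = 1.5e-06 s
tau = 0.0015 ms
Cutoff frequency: fc = 1 / (2*pi*R*C).
fc = 1 / (2*pi*1.5e-06) = 106103.3 Hz

tau = 0.0015 ms, fc = 106103.3 Hz


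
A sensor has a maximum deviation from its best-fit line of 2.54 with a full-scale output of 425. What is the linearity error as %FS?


Linearity error = (max deviation / full scale) * 100%.
Linearity = (2.54 / 425) * 100
Linearity = 0.598 %FS

0.598 %FS


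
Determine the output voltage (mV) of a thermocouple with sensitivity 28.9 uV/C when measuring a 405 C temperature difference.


The thermocouple output V = sensitivity * dT.
V = 28.9 uV/C * 405 C
V = 11704.5 uV
V = 11.704 mV

11.704 mV


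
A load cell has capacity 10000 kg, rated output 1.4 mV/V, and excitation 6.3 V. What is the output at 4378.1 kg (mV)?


Vout = rated_output * Vex * (load / capacity).
Vout = 1.4 * 6.3 * (4378.1 / 10000)
Vout = 1.4 * 6.3 * 0.43781
Vout = 3.861 mV

3.861 mV


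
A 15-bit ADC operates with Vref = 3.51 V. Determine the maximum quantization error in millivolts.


The maximum quantization error is +/- LSB/2.
LSB = Vref / 2^n = 3.51 / 32768 = 0.00010712 V
Max error = LSB / 2 = 0.00010712 / 2 = 5.356e-05 V
Max error = 0.0536 mV

0.0536 mV


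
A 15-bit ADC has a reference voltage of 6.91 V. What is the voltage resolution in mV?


The resolution (LSB) of an ADC is Vref / 2^n.
LSB = 6.91 / 2^15
LSB = 6.91 / 32768
LSB = 0.00021088 V = 0.21087646 mV

0.21087646 mV


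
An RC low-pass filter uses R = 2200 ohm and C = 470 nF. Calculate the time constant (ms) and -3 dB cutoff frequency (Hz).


Time constant: tau = R * C.
tau = 2200 * 4.70e-07 = 0.001034 s
tau = 1.034 ms
Cutoff frequency: fc = 1 / (2*pi*R*C).
fc = 1 / (2*pi*0.001034) = 153.92 Hz

tau = 1.034 ms, fc = 153.92 Hz


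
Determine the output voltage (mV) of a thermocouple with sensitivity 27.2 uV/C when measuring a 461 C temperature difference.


The thermocouple output V = sensitivity * dT.
V = 27.2 uV/C * 461 C
V = 12539.2 uV
V = 12.539 mV

12.539 mV


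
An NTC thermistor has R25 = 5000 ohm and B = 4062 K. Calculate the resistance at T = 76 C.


NTC thermistor equation: Rt = R25 * exp(B * (1/T - 1/T25)).
T in Kelvin: 349.15 K, T25 = 298.15 K
1/T - 1/T25 = 1/349.15 - 1/298.15 = -0.00048992
B * (1/T - 1/T25) = 4062 * -0.00048992 = -1.99
Rt = 5000 * exp(-1.99) = 683.4 ohm

683.4 ohm


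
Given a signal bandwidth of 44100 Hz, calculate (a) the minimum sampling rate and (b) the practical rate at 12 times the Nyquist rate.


By Nyquist theorem, fs_min = 2 * fmax.
fs_min = 2 * 44100 = 88200 Hz
Practical rate = 12 * fs_min = 12 * 88200 = 1058400 Hz

fs_min = 88200 Hz, fs_practical = 1058400 Hz


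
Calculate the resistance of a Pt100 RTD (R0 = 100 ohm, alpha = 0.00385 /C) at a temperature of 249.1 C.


The RTD equation: Rt = R0 * (1 + alpha * T).
Rt = 100 * (1 + 0.00385 * 249.1)
Rt = 100 * (1 + 0.959035)
Rt = 100 * 1.959035
Rt = 195.904 ohm

195.904 ohm


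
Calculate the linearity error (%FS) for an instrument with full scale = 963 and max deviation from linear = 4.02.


Linearity error = (max deviation / full scale) * 100%.
Linearity = (4.02 / 963) * 100
Linearity = 0.417 %FS

0.417 %FS


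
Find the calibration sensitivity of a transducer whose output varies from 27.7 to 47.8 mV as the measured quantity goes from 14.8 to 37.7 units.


Sensitivity = (y2 - y1) / (x2 - x1).
S = (47.8 - 27.7) / (37.7 - 14.8)
S = 20.1 / 22.9
S = 0.8777 mV/unit

0.8777 mV/unit


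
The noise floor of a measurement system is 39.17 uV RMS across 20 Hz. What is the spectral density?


Noise spectral density = Vrms / sqrt(BW).
NSD = 39.17 / sqrt(20)
NSD = 39.17 / 4.4721
NSD = 8.7587 uV/sqrt(Hz)

8.7587 uV/sqrt(Hz)


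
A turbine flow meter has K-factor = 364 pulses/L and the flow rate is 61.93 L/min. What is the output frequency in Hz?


Frequency = K * Q / 60 (converting L/min to L/s).
f = 364 * 61.93 / 60
f = 22542.52 / 60
f = 375.71 Hz

375.71 Hz


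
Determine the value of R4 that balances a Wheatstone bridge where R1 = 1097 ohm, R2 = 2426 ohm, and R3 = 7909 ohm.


At balance: R1*R4 = R2*R3, so R4 = R2*R3/R1.
R4 = 2426 * 7909 / 1097
R4 = 19187234 / 1097
R4 = 17490.64 ohm

17490.64 ohm


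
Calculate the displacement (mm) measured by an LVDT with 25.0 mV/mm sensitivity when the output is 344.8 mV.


Displacement = Vout / sensitivity.
d = 344.8 / 25.0
d = 13.792 mm

13.792 mm


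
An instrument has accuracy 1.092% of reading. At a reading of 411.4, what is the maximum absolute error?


Absolute error = (accuracy% / 100) * reading.
Error = (1.092 / 100) * 411.4
Error = 0.01092 * 411.4
Error = 4.4925

4.4925


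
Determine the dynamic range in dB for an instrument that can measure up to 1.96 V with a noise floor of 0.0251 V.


Dynamic range = 20 * log10(Vmax / Vnoise).
DR = 20 * log10(1.96 / 0.0251)
DR = 20 * log10(78.09)
DR = 37.85 dB

37.85 dB


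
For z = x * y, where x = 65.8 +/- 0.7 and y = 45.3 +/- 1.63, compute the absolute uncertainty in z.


For a product z = x*y, the relative uncertainty is:
uz/z = sqrt((ux/x)^2 + (uy/y)^2)
Relative uncertainties: ux/x = 0.7/65.8 = 0.010638
uy/y = 1.63/45.3 = 0.035982
z = 65.8 * 45.3 = 2980.7
uz = 2980.7 * sqrt(0.010638^2 + 0.035982^2) = 111.843

111.843


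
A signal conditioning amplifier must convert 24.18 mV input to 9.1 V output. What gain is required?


Gain = Vout / Vin (converting to same units).
G = 9.1 V / 24.18 mV
G = 9100.0 mV / 24.18 mV
G = 376.34

376.34


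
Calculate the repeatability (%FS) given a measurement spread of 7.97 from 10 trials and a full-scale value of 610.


Repeatability = (spread / full scale) * 100%.
R = (7.97 / 610) * 100
R = 1.307 %FS

1.307 %FS


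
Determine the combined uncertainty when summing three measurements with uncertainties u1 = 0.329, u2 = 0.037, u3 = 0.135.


For a sum of independent quantities, uc = sqrt(u1^2 + u2^2 + u3^2).
uc = sqrt(0.329^2 + 0.037^2 + 0.135^2)
uc = sqrt(0.108241 + 0.001369 + 0.018225)
uc = 0.3575

0.3575


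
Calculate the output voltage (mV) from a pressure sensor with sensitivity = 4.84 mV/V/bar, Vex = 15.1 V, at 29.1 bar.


Output = sensitivity * Vex * P.
Vout = 4.84 * 15.1 * 29.1
Vout = 73.084 * 29.1
Vout = 2126.74 mV

2126.74 mV


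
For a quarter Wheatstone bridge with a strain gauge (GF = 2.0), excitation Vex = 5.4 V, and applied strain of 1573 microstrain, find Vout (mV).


Quarter bridge output: Vout = (GF * epsilon * Vex) / 4.
Vout = (2.0 * 1573e-6 * 5.4) / 4
Vout = 0.0169884 / 4 V
Vout = 0.0042471 V = 4.2471 mV

4.2471 mV


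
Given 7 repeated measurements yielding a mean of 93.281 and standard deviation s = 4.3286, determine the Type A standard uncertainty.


The standard uncertainty for Type A evaluation is u = s / sqrt(n).
u = 4.3286 / sqrt(7)
u = 4.3286 / 2.6458
u = 1.6361

1.6361


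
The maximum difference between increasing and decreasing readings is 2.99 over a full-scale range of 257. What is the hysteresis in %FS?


Hysteresis = (max difference / full scale) * 100%.
H = (2.99 / 257) * 100
H = 1.163 %FS

1.163 %FS


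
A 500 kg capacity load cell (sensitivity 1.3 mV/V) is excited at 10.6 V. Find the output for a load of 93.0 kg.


Vout = rated_output * Vex * (load / capacity).
Vout = 1.3 * 10.6 * (93.0 / 500)
Vout = 1.3 * 10.6 * 0.186
Vout = 2.563 mV

2.563 mV


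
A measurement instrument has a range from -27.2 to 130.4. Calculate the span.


Span = upper range - lower range.
Span = 130.4 - (-27.2)
Span = 157.6

157.6


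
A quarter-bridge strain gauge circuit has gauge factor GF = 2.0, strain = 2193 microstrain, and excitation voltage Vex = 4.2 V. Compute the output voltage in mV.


Quarter bridge output: Vout = (GF * epsilon * Vex) / 4.
Vout = (2.0 * 2193e-6 * 4.2) / 4
Vout = 0.0184212 / 4 V
Vout = 0.0046053 V = 4.6053 mV

4.6053 mV


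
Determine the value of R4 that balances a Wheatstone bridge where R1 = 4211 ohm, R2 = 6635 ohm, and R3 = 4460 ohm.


At balance: R1*R4 = R2*R3, so R4 = R2*R3/R1.
R4 = 6635 * 4460 / 4211
R4 = 29592100 / 4211
R4 = 7027.33 ohm

7027.33 ohm


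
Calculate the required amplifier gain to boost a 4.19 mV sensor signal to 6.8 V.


Gain = Vout / Vin (converting to same units).
G = 6.8 V / 4.19 mV
G = 6800.0 mV / 4.19 mV
G = 1622.91

1622.91


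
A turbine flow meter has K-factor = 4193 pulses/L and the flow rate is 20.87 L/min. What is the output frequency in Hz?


Frequency = K * Q / 60 (converting L/min to L/s).
f = 4193 * 20.87 / 60
f = 87507.91 / 60
f = 1458.47 Hz

1458.47 Hz


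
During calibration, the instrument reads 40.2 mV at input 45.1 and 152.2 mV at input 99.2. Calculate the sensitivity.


Sensitivity = (y2 - y1) / (x2 - x1).
S = (152.2 - 40.2) / (99.2 - 45.1)
S = 112.0 / 54.1
S = 2.0702 mV/unit

2.0702 mV/unit


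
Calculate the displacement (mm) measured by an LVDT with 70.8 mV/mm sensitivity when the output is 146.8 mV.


Displacement = Vout / sensitivity.
d = 146.8 / 70.8
d = 2.073 mm

2.073 mm


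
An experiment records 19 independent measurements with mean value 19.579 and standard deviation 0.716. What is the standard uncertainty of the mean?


The standard uncertainty for Type A evaluation is u = s / sqrt(n).
u = 0.716 / sqrt(19)
u = 0.716 / 4.3589
u = 0.1643

0.1643


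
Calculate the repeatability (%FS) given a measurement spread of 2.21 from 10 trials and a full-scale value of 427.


Repeatability = (spread / full scale) * 100%.
R = (2.21 / 427) * 100
R = 0.518 %FS

0.518 %FS


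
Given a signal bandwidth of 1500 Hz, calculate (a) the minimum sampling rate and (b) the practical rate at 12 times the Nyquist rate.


By Nyquist theorem, fs_min = 2 * fmax.
fs_min = 2 * 1500 = 3000 Hz
Practical rate = 12 * fs_min = 12 * 3000 = 36000 Hz

fs_min = 3000 Hz, fs_practical = 36000 Hz


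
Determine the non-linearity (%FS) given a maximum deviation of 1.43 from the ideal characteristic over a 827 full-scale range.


Linearity error = (max deviation / full scale) * 100%.
Linearity = (1.43 / 827) * 100
Linearity = 0.173 %FS

0.173 %FS


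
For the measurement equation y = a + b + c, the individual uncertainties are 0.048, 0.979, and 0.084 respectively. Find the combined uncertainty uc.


For a sum of independent quantities, uc = sqrt(u1^2 + u2^2 + u3^2).
uc = sqrt(0.048^2 + 0.979^2 + 0.084^2)
uc = sqrt(0.002304 + 0.958441 + 0.007056)
uc = 0.9838

0.9838


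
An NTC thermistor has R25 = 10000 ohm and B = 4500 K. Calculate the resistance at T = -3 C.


NTC thermistor equation: Rt = R25 * exp(B * (1/T - 1/T25)).
T in Kelvin: 270.15 K, T25 = 298.15 K
1/T - 1/T25 = 1/270.15 - 1/298.15 = 0.00034763
B * (1/T - 1/T25) = 4500 * 0.00034763 = 1.5643
Rt = 10000 * exp(1.5643) = 47795.1 ohm

47795.1 ohm


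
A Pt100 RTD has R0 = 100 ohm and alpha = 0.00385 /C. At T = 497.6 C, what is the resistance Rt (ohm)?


The RTD equation: Rt = R0 * (1 + alpha * T).
Rt = 100 * (1 + 0.00385 * 497.6)
Rt = 100 * (1 + 1.91576)
Rt = 100 * 2.91576
Rt = 291.576 ohm

291.576 ohm


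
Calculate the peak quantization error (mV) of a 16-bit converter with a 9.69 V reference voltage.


The maximum quantization error is +/- LSB/2.
LSB = Vref / 2^n = 9.69 / 65536 = 0.00014786 V
Max error = LSB / 2 = 0.00014786 / 2 = 7.393e-05 V
Max error = 0.0739 mV

0.0739 mV


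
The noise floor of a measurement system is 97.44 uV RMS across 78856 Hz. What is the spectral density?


Noise spectral density = Vrms / sqrt(BW).
NSD = 97.44 / sqrt(78856)
NSD = 97.44 / 280.8131
NSD = 0.347 uV/sqrt(Hz)

0.347 uV/sqrt(Hz)


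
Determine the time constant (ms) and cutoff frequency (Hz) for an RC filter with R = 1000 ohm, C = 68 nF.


Time constant: tau = R * C.
tau = 1000 * 6.80e-08 = 6.8e-05 s
tau = 0.068 ms
Cutoff frequency: fc = 1 / (2*pi*R*C).
fc = 1 / (2*pi*6.8e-05) = 2340.51 Hz

tau = 0.068 ms, fc = 2340.51 Hz


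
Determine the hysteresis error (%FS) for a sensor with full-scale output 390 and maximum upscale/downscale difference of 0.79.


Hysteresis = (max difference / full scale) * 100%.
H = (0.79 / 390) * 100
H = 0.203 %FS

0.203 %FS


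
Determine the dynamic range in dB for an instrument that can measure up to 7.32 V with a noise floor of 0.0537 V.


Dynamic range = 20 * log10(Vmax / Vnoise).
DR = 20 * log10(7.32 / 0.0537)
DR = 20 * log10(136.31)
DR = 42.69 dB

42.69 dB


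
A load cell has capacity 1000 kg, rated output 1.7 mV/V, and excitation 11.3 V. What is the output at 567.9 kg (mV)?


Vout = rated_output * Vex * (load / capacity).
Vout = 1.7 * 11.3 * (567.9 / 1000)
Vout = 1.7 * 11.3 * 0.5679
Vout = 10.909 mV

10.909 mV


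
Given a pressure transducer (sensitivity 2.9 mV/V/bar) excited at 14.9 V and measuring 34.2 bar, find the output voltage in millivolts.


Output = sensitivity * Vex * P.
Vout = 2.9 * 14.9 * 34.2
Vout = 43.21 * 34.2
Vout = 1477.78 mV

1477.78 mV


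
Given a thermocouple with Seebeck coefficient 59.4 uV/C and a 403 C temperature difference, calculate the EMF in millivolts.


The thermocouple output V = sensitivity * dT.
V = 59.4 uV/C * 403 C
V = 23938.2 uV
V = 23.938 mV

23.938 mV


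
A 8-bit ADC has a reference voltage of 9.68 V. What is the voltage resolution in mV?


The resolution (LSB) of an ADC is Vref / 2^n.
LSB = 9.68 / 2^8
LSB = 9.68 / 256
LSB = 0.0378125 V = 37.8125 mV

37.8125 mV


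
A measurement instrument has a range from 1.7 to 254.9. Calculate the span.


Span = upper range - lower range.
Span = 254.9 - (1.7)
Span = 253.2

253.2


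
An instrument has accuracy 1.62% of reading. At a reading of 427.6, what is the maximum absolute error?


Absolute error = (accuracy% / 100) * reading.
Error = (1.62 / 100) * 427.6
Error = 0.0162 * 427.6
Error = 6.9271

6.9271


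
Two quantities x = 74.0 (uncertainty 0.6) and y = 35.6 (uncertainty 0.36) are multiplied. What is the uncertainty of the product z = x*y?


For a product z = x*y, the relative uncertainty is:
uz/z = sqrt((ux/x)^2 + (uy/y)^2)
Relative uncertainties: ux/x = 0.6/74.0 = 0.008108
uy/y = 0.36/35.6 = 0.010112
z = 74.0 * 35.6 = 2634.4
uz = 2634.4 * sqrt(0.008108^2 + 0.010112^2) = 34.146

34.146


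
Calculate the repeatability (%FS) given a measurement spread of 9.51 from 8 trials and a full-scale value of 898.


Repeatability = (spread / full scale) * 100%.
R = (9.51 / 898) * 100
R = 1.059 %FS

1.059 %FS


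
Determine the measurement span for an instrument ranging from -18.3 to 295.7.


Span = upper range - lower range.
Span = 295.7 - (-18.3)
Span = 314.0

314.0


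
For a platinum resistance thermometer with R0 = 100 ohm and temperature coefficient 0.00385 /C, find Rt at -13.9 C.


The RTD equation: Rt = R0 * (1 + alpha * T).
Rt = 100 * (1 + 0.00385 * -13.9)
Rt = 100 * (1 + -0.053515)
Rt = 100 * 0.946485
Rt = 94.648 ohm

94.648 ohm


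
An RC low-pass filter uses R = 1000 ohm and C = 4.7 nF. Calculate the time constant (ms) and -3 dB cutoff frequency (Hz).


Time constant: tau = R * C.
tau = 1000 * 4.70e-09 = 4.7e-06 s
tau = 0.0047 ms
Cutoff frequency: fc = 1 / (2*pi*R*C).
fc = 1 / (2*pi*4.7e-06) = 33862.75 Hz

tau = 0.0047 ms, fc = 33862.75 Hz


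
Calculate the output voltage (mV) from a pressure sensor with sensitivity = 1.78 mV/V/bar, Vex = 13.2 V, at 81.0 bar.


Output = sensitivity * Vex * P.
Vout = 1.78 * 13.2 * 81.0
Vout = 23.496 * 81.0
Vout = 1903.18 mV

1903.18 mV


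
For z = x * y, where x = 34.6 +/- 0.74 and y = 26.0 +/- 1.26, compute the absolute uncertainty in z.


For a product z = x*y, the relative uncertainty is:
uz/z = sqrt((ux/x)^2 + (uy/y)^2)
Relative uncertainties: ux/x = 0.74/34.6 = 0.021387
uy/y = 1.26/26.0 = 0.048462
z = 34.6 * 26.0 = 899.6
uz = 899.6 * sqrt(0.021387^2 + 0.048462^2) = 47.653

47.653


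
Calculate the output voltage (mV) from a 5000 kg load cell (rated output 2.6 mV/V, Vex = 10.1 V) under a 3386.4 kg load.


Vout = rated_output * Vex * (load / capacity).
Vout = 2.6 * 10.1 * (3386.4 / 5000)
Vout = 2.6 * 10.1 * 0.67728
Vout = 17.785 mV

17.785 mV


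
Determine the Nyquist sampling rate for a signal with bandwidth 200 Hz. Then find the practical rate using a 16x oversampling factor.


By Nyquist theorem, fs_min = 2 * fmax.
fs_min = 2 * 200 = 400 Hz
Practical rate = 16 * fs_min = 16 * 400 = 6400 Hz

fs_min = 400 Hz, fs_practical = 6400 Hz
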